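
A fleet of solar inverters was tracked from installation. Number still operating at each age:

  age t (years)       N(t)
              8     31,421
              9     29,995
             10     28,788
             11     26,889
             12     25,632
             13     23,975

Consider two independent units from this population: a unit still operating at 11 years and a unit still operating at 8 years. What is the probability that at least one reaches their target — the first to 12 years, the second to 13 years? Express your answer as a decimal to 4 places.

p₁ = N(12)/N(11) = 25,632/26,889 = 0.953252; p₂ = N(13)/N(8) = 23,975/31,421 = 0.763025.
P(at least one) = 1 − (1−p₁)(1−p₂) = 1 − 0.046748 × 0.236975 = 0.988922.

0.9889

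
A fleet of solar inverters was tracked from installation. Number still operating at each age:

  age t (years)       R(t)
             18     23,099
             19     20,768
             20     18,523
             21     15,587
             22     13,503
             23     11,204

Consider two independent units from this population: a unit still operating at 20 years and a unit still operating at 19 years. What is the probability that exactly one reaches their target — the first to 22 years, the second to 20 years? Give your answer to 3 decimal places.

0.321

p₁ = R(22)/R(20) = 13,503/18,523 = 0.728986; p₂ = R(20)/R(19) = 18,523/20,768 = 0.891901.
P(exactly one) = p₁(1−p₂) + (1−p₁)p₂ = 0.078803 + 0.241718 = 0.320520.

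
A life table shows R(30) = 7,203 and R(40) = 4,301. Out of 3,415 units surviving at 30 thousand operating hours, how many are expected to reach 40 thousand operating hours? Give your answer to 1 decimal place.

2039.1

The relevant probability is 4,301/7,203 = 0.597112.
Expected number = 3,415 × 0.597112 = 2039.1.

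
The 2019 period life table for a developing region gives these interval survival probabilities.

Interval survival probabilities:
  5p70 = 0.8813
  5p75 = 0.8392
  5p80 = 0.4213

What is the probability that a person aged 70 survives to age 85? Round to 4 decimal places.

0.3116

Survival from 70 to 85 is the product of surviving each interval: 0.8813 × 0.8392 × 0.4213.
= 0.311588.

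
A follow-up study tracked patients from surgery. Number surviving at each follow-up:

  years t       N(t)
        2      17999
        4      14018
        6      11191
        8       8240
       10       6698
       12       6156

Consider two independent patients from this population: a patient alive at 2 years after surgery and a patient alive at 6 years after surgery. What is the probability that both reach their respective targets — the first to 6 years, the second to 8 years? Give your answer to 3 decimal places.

p₁ = N(6)/N(2) = 11191/17999 = 0.621757; p₂ = N(8)/N(6) = 8240/11191 = 0.736306.
P(both) = p₁ × p₂ = 0.621757 × 0.736306 = 0.457803.

0.458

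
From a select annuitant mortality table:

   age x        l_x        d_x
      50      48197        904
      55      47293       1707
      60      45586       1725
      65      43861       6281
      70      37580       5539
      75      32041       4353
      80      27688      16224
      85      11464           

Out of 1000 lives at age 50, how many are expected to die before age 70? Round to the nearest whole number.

The relevant probability is 1 − 37580/48197 = 0.220283.
Expected number = 1000 × 0.220283 = 220.

220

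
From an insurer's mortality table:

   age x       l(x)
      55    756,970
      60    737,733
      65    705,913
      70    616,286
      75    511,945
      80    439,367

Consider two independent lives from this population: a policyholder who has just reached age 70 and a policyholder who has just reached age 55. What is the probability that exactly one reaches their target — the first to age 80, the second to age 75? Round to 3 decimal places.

p₁ = l(80)/l(70) = 439,367/616,286 = 0.712927; p₂ = l(75)/l(55) = 511,945/756,970 = 0.676308.
P(exactly one) = p₁(1−p₂) + (1−p₁)p₂ = 0.230769 + 0.194150 = 0.424919.

0.425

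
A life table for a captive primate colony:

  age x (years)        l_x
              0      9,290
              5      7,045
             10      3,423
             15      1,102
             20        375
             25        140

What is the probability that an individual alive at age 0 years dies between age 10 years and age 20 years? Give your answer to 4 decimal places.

This is the probability of reaching 10 but not 20, conditional on being alive at 0: (l_10 − l_20) / l_0.
= (3,423 − 375) / 9,290 = 3,048 / 9,290 = 0.328095.

0.3281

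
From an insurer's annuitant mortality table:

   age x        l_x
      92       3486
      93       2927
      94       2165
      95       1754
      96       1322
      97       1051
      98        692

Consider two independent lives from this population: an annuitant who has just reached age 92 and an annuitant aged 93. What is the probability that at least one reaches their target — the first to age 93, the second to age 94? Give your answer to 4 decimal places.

0.9583

p₁ = l_93/l_92 = 2927/3486 = 0.839644; p₂ = l_94/l_93 = 2165/2927 = 0.739665.
P(at least one) = 1 − (1−p₁)(1−p₂) = 1 − 0.160356 × 0.260335 = 0.958254.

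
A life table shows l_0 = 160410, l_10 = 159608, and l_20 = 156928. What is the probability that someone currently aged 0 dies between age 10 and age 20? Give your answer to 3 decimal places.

0.017

We want 10|10q0 = (l_10 − l_20)/l_0.
This is the probability of reaching 10 but not 20, conditional on being alive at 0: (l_10 − l_20) / l_0.
= (159608 − 156928) / 160410 = 2680 / 160410 = 0.016707.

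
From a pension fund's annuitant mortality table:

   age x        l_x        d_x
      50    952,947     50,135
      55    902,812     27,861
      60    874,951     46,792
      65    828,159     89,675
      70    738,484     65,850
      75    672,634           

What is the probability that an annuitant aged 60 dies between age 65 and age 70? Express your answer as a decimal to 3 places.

0.102

We want 5|5q60 = (l_65 − l_70)/l_60.
This is the probability of reaching 65 but not 70, conditional on being alive at 60: (l_65 − l_70) / l_60.
= (828,159 − 738,484) / 874,951 = 89,675 / 874,951 = 0.102491.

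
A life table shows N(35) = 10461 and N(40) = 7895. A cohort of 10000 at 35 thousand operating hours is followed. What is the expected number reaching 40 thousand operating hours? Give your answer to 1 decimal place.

The relevant probability is 7895/10461 = 0.754708.
Expected number = 10000 × 0.754708 = 7547.1.

7547.1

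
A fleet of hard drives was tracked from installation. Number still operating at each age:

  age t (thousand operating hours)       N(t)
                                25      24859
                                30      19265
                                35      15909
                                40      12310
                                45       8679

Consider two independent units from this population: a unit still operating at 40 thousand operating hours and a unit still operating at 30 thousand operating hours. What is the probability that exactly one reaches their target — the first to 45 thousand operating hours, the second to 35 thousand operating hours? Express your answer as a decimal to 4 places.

0.3664

p₁ = N(45)/N(40) = 8679/12310 = 0.705037; p₂ = N(35)/N(30) = 15909/19265 = 0.825798.
P(exactly one) = p₁(1−p₂) + (1−p₁)p₂ = 0.122819 + 0.243580 = 0.366399.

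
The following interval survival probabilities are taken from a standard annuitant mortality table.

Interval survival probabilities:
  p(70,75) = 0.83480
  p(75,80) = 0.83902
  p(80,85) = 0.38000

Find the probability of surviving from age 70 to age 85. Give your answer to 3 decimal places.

0.266

P(survive 70→85) = 0.83480 × 0.83902 × 0.38000.
= 0.266157.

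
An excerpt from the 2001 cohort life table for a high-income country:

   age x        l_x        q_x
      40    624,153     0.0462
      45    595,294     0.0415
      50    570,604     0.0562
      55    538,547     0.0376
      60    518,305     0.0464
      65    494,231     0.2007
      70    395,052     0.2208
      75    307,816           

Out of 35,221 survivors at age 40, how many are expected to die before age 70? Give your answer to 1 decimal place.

The relevant probability is 1 − 395,052/624,153 = 0.367059.
Expected number = 35,221 × 0.367059 = 12928.2.

12928.2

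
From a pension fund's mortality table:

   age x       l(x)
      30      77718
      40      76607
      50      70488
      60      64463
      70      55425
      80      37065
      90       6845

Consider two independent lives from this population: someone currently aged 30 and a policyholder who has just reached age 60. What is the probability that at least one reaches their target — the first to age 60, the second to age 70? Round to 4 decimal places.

p₁ = l(60)/l(30) = 64463/77718 = 0.829447; p₂ = l(70)/l(60) = 55425/64463 = 0.859796.
P(at least one) = 1 − (1−p₁)(1−p₂) = 1 − 0.170553 × 0.140204 = 0.976088.

0.9761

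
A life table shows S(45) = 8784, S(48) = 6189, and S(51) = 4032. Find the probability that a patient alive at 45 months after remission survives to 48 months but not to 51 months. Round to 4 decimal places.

This is the probability of reaching 48 but not 51, conditional on being alive at 45: (S(48) − S(51)) / S(45).
= (6189 − 4032) / 8784 = 2157 / 8784 = 0.245560.

0.2456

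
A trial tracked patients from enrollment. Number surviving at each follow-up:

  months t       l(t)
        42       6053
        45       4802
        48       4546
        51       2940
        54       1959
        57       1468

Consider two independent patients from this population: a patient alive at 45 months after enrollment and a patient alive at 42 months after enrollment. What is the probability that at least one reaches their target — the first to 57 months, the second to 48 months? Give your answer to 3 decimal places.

0.827

p₁ = l(57)/l(45) = 1468/4802 = 0.305706; p₂ = l(48)/l(42) = 4546/6053 = 0.751033.
P(at least one) = 1 − (1−p₁)(1−p₂) = 1 − 0.694294 × 0.248967 = 0.827144.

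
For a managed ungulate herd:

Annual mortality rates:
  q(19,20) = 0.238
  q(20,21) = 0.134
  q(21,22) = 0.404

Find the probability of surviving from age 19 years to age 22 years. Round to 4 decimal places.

0.3933

The overall survival probability is (1 − 0.238) × (1 − 0.134) × (1 − 0.404).
= 0.762 × 0.866 × 0.596 = 0.393296.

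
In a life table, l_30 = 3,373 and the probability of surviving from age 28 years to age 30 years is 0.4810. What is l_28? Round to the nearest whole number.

l_28 = l_30 / p = 3,373 / 0.4810 = 7012.

7012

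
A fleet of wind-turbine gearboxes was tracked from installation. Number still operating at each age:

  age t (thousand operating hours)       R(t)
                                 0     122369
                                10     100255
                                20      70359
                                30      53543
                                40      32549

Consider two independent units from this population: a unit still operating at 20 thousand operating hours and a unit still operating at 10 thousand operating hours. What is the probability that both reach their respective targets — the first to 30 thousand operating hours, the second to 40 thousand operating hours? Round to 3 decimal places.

0.247

p₁ = R(30)/R(20) = 53543/70359 = 0.760997; p₂ = R(40)/R(10) = 32549/100255 = 0.324662.
P(both) = p₁ × p₂ = 0.760997 × 0.324662 = 0.247067.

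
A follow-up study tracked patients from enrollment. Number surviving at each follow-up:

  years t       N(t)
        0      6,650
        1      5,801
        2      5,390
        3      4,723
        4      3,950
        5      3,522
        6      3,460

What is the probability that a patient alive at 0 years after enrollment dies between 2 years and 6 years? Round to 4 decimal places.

0.2902

This is the probability of reaching 2 but not 6, conditional on being alive at 0: (N(2) − N(6)) / N(0).
= (5,390 − 3,460) / 6,650 = 1,930 / 6,650 = 0.290226.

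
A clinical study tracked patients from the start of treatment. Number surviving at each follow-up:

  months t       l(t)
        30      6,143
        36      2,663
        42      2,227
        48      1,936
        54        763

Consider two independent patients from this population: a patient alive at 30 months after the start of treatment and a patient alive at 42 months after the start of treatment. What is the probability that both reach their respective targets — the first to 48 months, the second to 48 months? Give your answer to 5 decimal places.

0.27397

p₁ = l(48)/l(30) = 1,936/6,143 = 0.315155; p₂ = l(48)/l(42) = 1,936/2,227 = 0.869331.
P(both) = p₁ × p₂ = 0.315155 × 0.869331 = 0.273974.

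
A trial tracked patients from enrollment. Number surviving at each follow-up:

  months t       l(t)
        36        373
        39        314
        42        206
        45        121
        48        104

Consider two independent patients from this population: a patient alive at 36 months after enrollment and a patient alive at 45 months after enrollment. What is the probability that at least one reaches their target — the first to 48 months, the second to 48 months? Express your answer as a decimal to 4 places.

0.8987

p₁ = l(48)/l(36) = 104/373 = 0.278820; p₂ = l(48)/l(45) = 104/121 = 0.859504.
P(at least one) = 1 − (1−p₁)(1−p₂) = 1 − 0.721180 × 0.140496 = 0.898677.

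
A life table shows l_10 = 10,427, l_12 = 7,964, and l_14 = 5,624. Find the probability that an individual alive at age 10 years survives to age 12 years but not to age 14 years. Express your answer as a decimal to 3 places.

0.224

This is the probability of reaching 12 but not 14, conditional on being alive at 10: (l_12 − l_14) / l_10.
= (7,964 − 5,624) / 10,427 = 2,340 / 10,427 = 0.224417.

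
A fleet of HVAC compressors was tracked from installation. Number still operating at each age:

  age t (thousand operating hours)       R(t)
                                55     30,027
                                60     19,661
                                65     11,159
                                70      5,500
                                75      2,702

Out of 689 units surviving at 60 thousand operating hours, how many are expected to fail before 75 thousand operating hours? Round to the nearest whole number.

The relevant probability is 1 − 2,702/19,661 = 0.862571.
Expected number = 689 × 0.862571 = 594.

594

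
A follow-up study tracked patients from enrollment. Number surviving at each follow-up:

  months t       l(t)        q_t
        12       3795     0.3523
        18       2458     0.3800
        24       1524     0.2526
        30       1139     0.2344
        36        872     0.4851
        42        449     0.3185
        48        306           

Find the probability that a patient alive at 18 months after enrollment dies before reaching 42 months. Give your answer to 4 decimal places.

0.8173

P(die before 42 | alive at 18) = 1 − l(42)/l(18) = 1 − 449/2458 = (2009)/2458 = 0.817331.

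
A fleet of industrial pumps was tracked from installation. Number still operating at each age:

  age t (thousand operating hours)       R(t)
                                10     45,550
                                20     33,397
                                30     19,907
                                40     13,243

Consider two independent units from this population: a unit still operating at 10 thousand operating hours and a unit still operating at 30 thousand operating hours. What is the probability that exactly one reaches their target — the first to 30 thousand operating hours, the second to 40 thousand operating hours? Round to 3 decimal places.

p₁ = R(30)/R(10) = 19,907/45,550 = 0.437036; p₂ = R(40)/R(30) = 13,243/19,907 = 0.665243.
P(exactly one) = p₁(1−p₂) + (1−p₁)p₂ = 0.146301 + 0.374508 = 0.520809.

0.521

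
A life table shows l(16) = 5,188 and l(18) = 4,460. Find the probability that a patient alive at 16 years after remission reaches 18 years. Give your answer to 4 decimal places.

The conditional survival probability is l(18)/l(16) = 4,460/5,188 = 0.859676.

0.8597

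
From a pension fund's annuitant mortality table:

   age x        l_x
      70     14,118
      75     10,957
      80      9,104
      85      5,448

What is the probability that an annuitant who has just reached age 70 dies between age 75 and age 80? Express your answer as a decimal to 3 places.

We want 5|5q70 = (l_75 − l_80)/l_70.
This is the probability of reaching 75 but not 80, conditional on being alive at 70: (l_75 − l_80) / l_70.
= (10,957 − 9,104) / 14,118 = 1,853 / 14,118 = 0.131251.

0.131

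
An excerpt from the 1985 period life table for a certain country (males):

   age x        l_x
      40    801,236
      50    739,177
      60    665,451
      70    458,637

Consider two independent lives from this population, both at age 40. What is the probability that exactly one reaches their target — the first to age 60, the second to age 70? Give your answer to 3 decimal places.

p₁ = l_60/l_40 = 665,451/801,236 = 0.830531; p₂ = l_70/l_40 = 458,637/801,236 = 0.572412.
P(exactly one) = p₁(1−p₂) + (1−p₁)p₂ = 0.355125 + 0.097006 = 0.452131.

0.452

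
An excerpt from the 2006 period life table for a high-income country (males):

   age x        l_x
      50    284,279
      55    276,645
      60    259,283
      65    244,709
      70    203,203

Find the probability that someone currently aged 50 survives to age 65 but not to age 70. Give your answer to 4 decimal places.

We want 15|5q50 = (l_65 − l_70)/l_50.
This is the probability of reaching 65 but not 70, conditional on being alive at 50: (l_65 − l_70) / l_50.
= (244,709 − 203,203) / 284,279 = 41,506 / 284,279 = 0.146004.

0.1460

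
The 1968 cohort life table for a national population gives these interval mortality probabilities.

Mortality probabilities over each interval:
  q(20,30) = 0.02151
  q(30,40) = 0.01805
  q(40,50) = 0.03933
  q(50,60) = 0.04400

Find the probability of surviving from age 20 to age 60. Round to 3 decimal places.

Chaining the interval survival probabilities: (1 − 0.02151) × (1 − 0.01805) × (1 − 0.03933) × (1 − 0.04400).
= 0.97849 × 0.98195 × 0.96067 × 0.95600 = 0.882425.

0.882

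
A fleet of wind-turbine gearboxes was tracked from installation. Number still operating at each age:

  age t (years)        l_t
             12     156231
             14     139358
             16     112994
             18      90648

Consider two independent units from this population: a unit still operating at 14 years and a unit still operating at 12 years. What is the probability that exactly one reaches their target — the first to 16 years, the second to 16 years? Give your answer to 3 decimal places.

p₁ = l_16/l_14 = 112994/139358 = 0.810818; p₂ = l_16/l_12 = 112994/156231 = 0.723250.
P(exactly one) = p₁(1−p₂) + (1−p₁)p₂ = 0.224394 + 0.136826 = 0.361220.

0.361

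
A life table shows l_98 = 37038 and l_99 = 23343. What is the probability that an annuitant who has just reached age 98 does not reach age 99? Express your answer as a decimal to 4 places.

0.3698

P(die before 99 | alive at 98) = 1 − l_99/l_98 = 1 − 23343/37038 = (13695)/37038 = 0.369755.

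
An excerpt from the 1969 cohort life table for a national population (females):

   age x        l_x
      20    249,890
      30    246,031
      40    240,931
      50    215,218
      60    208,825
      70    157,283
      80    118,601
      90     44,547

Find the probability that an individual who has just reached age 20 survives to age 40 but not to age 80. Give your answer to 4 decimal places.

We want 20|40q20 = (l_40 − l_80)/l_20.
This is the probability of reaching 40 but not 80, conditional on being alive at 20: (l_40 − l_80) / l_20.
= (240,931 − 118,601) / 249,890 = 122,330 / 249,890 = 0.489535.

0.4895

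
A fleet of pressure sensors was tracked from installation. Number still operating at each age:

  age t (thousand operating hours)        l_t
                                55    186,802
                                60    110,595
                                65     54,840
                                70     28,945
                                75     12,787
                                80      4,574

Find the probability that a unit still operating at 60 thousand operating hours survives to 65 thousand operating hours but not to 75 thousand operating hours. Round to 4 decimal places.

This is the probability of reaching 65 but not 75, conditional on being operational at 60: (l_65 − l_75) / l_60.
= (54,840 − 12,787) / 110,595 = 42,053 / 110,595 = 0.380243.

0.3802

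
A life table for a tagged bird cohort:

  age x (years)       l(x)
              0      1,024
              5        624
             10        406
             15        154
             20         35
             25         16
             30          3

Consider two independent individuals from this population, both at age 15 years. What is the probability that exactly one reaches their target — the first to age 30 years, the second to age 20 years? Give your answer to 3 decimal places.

p₁ = l(30)/l(15) = 3/154 = 0.019481; p₂ = l(20)/l(15) = 35/154 = 0.227273.
P(exactly one) = p₁(1−p₂) + (1−p₁)p₂ = 0.015053 + 0.222845 = 0.237899.

0.238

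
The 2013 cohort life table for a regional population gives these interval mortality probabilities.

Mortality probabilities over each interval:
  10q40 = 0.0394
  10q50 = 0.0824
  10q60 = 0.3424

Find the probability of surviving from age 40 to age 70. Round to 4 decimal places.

0.5796

Chaining the interval survival probabilities: (1 − 0.0394) × (1 − 0.0824) × (1 − 0.3424).
= 0.9606 × 0.9176 × 0.6576 = 0.579639.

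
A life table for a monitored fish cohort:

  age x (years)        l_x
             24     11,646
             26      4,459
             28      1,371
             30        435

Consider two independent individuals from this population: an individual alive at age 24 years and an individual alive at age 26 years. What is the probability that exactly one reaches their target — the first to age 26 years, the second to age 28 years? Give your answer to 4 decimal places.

p₁ = l_26/l_24 = 4,459/11,646 = 0.382878; p₂ = l_28/l_26 = 1,371/4,459 = 0.307468.
P(exactly one) = p₁(1−p₂) + (1−p₁)p₂ = 0.265155 + 0.189745 = 0.454901.

0.4549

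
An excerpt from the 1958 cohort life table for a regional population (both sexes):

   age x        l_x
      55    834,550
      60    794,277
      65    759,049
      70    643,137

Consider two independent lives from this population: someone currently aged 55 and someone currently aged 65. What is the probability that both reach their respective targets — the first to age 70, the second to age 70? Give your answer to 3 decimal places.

0.653

p₁ = l_70/l_55 = 643,137/834,550 = 0.770639; p₂ = l_70/l_65 = 643,137/759,049 = 0.847293.
P(both) = p₁ × p₂ = 0.770639 × 0.847293 = 0.652957.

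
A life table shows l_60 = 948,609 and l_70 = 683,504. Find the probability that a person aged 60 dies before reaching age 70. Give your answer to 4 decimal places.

0.2795

P(die before 70 | alive at 60) = 1 − l_70/l_60 = 1 − 683,504/948,609 = (265,105)/948,609 = 0.279467.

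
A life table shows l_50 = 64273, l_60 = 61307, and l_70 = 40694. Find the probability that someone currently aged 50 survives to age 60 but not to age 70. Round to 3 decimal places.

This is the probability of reaching 60 but not 70, conditional on being alive at 50: (l_60 − l_70) / l_50.
= (61307 − 40694) / 64273 = 20613 / 64273 = 0.320710.

0.321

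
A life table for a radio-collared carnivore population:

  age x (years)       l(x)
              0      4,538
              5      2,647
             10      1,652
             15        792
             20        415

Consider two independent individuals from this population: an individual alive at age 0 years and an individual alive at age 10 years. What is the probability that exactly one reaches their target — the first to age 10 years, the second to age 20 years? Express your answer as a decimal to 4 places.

p₁ = l(10)/l(0) = 1,652/4,538 = 0.364037; p₂ = l(20)/l(10) = 415/1,652 = 0.251211.
P(exactly one) = p₁(1−p₂) + (1−p₁)p₂ = 0.272587 + 0.159761 = 0.432348.

0.4323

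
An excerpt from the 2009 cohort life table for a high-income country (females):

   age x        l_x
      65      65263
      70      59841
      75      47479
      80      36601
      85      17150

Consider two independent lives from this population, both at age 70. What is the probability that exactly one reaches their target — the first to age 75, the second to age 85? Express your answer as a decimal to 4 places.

0.6252

p₁ = l_75/l_70 = 47479/59841 = 0.793419; p₂ = l_85/l_70 = 17150/59841 = 0.286593.
P(exactly one) = p₁(1−p₂) + (1−p₁)p₂ = 0.566031 + 0.059205 = 0.625235.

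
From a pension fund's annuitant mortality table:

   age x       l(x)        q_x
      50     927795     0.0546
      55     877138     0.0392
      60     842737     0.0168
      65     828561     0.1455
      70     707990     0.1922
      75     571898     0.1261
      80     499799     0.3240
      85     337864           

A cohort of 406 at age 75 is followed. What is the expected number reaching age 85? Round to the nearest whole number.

240

The relevant probability is 337864/571898 = 0.590777.
Expected number = 406 × 0.590777 = 240.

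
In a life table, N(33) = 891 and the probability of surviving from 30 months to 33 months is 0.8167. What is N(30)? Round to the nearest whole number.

1091

N(30) = N(33) / p = 891 / 0.8167 = 1091.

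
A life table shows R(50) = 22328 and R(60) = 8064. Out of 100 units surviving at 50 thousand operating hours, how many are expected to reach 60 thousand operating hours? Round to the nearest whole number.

36

The relevant probability is 8064/22328 = 0.361161.
Expected number = 100 × 0.361161 = 36.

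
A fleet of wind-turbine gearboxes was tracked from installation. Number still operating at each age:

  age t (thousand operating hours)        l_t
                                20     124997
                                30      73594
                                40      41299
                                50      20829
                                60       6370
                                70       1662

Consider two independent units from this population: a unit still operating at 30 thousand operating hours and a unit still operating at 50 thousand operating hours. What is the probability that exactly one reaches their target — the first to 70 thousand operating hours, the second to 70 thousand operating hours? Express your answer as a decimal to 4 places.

p₁ = l_70/l_30 = 1662/73594 = 0.022583; p₂ = l_70/l_50 = 1662/20829 = 0.079793.
P(exactly one) = p₁(1−p₂) + (1−p₁)p₂ = 0.020781 + 0.077991 = 0.098772.

0.0988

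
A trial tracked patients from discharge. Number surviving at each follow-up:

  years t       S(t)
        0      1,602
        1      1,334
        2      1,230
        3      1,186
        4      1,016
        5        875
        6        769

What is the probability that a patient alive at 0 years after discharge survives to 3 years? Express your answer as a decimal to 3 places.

0.740

The conditional survival probability is S(3)/S(0) = 1,186/1,602 = 0.740325.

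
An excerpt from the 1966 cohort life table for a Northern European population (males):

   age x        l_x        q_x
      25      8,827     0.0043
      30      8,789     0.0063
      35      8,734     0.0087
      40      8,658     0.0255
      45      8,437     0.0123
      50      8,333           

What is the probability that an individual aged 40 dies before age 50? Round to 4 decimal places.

P(die before 50 | alive at 40) = 1 − l_50/l_40 = 1 − 8,333/8,658 = (325)/8,658 = 0.037538.

0.0375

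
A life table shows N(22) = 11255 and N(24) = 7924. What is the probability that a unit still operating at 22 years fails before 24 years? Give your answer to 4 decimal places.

P(fail before 24 | operational at 22) = 1 − N(24)/N(22) = 1 − 7924/11255 = (3331)/11255 = 0.295957.

0.2960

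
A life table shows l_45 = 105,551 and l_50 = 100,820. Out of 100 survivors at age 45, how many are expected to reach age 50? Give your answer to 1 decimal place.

95.5

The relevant probability is 100,820/105,551 = 0.955178.
Expected number = 100 × 0.955178 = 95.5.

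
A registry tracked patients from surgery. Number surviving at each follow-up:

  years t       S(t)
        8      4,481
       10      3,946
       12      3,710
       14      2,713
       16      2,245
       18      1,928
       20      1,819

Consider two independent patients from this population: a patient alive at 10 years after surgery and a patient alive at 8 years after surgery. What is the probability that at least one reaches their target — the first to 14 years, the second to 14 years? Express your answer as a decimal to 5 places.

0.87671

p₁ = S(14)/S(10) = 2,713/3,946 = 0.687532; p₂ = S(14)/S(8) = 2,713/4,481 = 0.605445.
P(at least one) = 1 − (1−p₁)(1−p₂) = 1 − 0.312468 × 0.394555 = 0.876714.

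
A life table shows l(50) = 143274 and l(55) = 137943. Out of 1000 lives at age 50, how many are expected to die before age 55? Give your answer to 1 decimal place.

The relevant probability is 1 − 137943/143274 = 0.037208.
Expected number = 1000 × 0.037208 = 37.2.

37.2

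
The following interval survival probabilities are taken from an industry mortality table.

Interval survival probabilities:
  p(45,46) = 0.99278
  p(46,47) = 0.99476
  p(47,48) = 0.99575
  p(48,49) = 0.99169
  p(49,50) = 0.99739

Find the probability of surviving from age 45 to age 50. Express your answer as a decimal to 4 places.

0.9727

Chaining the interval survival probabilities: 0.99278 × 0.99476 × 0.99575 × 0.99169 × 0.99739.
= 0.972663.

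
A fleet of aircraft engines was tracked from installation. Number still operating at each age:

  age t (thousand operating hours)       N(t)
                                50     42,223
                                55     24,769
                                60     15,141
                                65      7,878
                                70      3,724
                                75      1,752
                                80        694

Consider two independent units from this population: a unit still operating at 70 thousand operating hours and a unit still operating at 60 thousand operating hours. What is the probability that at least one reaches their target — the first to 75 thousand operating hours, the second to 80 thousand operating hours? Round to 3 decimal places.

0.495

p₁ = N(75)/N(70) = 1,752/3,724 = 0.470462; p₂ = N(80)/N(60) = 694/15,141 = 0.045836.
P(at least one) = 1 − (1−p₁)(1−p₂) = 1 − 0.529538 × 0.954164 = 0.494734.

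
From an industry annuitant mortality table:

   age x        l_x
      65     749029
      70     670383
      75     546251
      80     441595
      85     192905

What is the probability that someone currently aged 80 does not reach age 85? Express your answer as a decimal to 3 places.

P(die before 85 | alive at 80) = 1 − l_85/l_80 = 1 − 192905/441595 = (248690)/441595 = 0.563163.

0.563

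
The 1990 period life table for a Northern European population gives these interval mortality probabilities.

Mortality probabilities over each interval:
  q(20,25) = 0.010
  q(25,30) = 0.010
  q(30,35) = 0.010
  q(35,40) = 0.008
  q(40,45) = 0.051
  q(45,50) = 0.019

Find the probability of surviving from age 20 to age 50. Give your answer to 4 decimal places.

P(survive 20→50) = (1 − 0.010) × (1 − 0.010) × (1 − 0.010) × (1 − 0.008) × (1 − 0.051) × (1 − 0.019).
= 0.990 × 0.990 × 0.990 × 0.992 × 0.949 × 0.981 = 0.896092.

0.8961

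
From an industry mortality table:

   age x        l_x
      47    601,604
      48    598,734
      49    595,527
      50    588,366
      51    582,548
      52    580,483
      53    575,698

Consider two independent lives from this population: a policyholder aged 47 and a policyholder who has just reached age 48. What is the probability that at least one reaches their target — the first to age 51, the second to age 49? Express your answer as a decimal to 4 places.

p₁ = l_51/l_47 = 582,548/601,604 = 0.968325; p₂ = l_49/l_48 = 595,527/598,734 = 0.994644.
P(at least one) = 1 − (1−p₁)(1−p₂) = 1 − 0.031675 × 0.005356 = 0.999830.

0.9998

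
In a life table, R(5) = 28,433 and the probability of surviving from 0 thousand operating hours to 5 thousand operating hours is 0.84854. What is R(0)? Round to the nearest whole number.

R(0) = R(5) / p = 28,433 / 0.84854 = 33508.

33508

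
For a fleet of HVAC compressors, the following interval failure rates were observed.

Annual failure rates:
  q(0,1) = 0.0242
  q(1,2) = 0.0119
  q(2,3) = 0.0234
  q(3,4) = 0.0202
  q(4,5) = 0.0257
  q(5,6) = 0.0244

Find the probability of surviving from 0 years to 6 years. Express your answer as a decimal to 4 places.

0.8770

P(survive 0→6) = (1 − 0.0242) × (1 − 0.0119) × (1 − 0.0234) × (1 − 0.0202) × (1 − 0.0257) × (1 − 0.0244).
= 0.9758 × 0.9881 × 0.9766 × 0.9798 × 0.9743 × 0.9756 = 0.876961.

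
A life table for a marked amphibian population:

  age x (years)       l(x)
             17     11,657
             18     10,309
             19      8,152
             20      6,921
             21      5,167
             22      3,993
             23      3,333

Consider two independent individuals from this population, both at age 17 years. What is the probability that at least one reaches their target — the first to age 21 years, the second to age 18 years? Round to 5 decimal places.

p₁ = l(21)/l(17) = 5,167/11,657 = 0.443253; p₂ = l(18)/l(17) = 10,309/11,657 = 0.884361.
P(at least one) = 1 − (1−p₁)(1−p₂) = 1 − 0.556747 × 0.115639 = 0.935618.

0.93562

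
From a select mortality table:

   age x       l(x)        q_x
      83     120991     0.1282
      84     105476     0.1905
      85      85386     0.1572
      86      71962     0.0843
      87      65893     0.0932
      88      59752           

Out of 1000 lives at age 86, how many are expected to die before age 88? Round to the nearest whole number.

The relevant probability is 1 − 59752/71962 = 0.169673.
Expected number = 1000 × 0.169673 = 170.

170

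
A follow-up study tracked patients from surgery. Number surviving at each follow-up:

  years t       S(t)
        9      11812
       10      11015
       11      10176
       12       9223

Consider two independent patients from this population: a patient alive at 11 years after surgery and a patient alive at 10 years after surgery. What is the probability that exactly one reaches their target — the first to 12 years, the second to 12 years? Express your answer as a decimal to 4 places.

0.2259

p₁ = S(12)/S(11) = 9223/10176 = 0.906348; p₂ = S(12)/S(10) = 9223/11015 = 0.837313.
P(exactly one) = p₁(1−p₂) + (1−p₁)p₂ = 0.147451 + 0.078416 = 0.225867.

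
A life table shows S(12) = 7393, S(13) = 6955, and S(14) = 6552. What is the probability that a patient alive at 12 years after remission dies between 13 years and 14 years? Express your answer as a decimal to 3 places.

This is the probability of reaching 13 but not 14, conditional on being alive at 12: (S(13) − S(14)) / S(12).
= (6955 − 6552) / 7393 = 403 / 7393 = 0.054511.

0.055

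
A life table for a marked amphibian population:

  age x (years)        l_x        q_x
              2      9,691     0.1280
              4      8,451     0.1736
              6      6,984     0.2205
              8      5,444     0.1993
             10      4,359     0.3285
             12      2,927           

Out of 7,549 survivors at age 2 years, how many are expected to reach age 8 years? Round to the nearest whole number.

The relevant probability is 5,444/9,691 = 0.561758.
Expected number = 7,549 × 0.561758 = 4241.

4241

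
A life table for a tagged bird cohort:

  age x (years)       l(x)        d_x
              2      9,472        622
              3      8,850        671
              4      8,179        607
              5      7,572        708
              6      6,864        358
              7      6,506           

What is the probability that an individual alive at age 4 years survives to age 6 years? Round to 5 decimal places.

0.83922

The conditional survival probability is l(6)/l(4) = 6,864/8,179 = 0.839222.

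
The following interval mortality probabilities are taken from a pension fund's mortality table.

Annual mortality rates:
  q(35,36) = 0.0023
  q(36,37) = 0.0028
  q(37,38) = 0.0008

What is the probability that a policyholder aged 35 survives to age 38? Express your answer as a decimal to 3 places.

The overall survival probability is (1 − 0.0023) × (1 − 0.0028) × (1 − 0.0008).
= 0.9977 × 0.9972 × 0.9992 = 0.994111.

0.994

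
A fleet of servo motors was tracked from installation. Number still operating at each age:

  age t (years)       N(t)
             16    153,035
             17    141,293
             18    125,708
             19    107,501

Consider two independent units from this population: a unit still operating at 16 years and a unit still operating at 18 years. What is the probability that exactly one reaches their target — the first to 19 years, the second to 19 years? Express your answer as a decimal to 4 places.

0.3562

p₁ = N(19)/N(16) = 107,501/153,035 = 0.702460; p₂ = N(19)/N(18) = 107,501/125,708 = 0.855164.
P(exactly one) = p₁(1−p₂) + (1−p₁)p₂ = 0.101741 + 0.254445 = 0.356187.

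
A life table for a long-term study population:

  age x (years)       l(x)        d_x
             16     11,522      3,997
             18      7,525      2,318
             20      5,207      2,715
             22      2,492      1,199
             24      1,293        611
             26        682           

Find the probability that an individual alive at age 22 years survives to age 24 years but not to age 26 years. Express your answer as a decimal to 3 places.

This is the probability of reaching 24 but not 26, conditional on being alive at 22: (l(24) − l(26)) / l(22).
= (1,293 − 682) / 2,492 = 611 / 2,492 = 0.245185.

0.245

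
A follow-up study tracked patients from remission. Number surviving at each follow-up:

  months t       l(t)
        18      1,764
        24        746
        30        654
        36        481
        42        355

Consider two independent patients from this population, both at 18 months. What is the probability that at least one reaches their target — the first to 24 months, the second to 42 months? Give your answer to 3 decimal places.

p₁ = l(24)/l(18) = 746/1,764 = 0.422902; p₂ = l(42)/l(18) = 355/1,764 = 0.201247.
P(at least one) = 1 − (1−p₁)(1−p₂) = 1 − 0.577098 × 0.798753 = 0.539041.

0.539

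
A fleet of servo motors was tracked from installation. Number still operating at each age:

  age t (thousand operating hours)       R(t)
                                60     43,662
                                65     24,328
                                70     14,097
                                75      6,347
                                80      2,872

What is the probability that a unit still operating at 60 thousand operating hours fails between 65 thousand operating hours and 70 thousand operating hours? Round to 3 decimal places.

This is the probability of reaching 65 but not 70, conditional on being operational at 60: (R(65) − R(70)) / R(60).
= (24,328 − 14,097) / 43,662 = 10,231 / 43,662 = 0.234323.

0.234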